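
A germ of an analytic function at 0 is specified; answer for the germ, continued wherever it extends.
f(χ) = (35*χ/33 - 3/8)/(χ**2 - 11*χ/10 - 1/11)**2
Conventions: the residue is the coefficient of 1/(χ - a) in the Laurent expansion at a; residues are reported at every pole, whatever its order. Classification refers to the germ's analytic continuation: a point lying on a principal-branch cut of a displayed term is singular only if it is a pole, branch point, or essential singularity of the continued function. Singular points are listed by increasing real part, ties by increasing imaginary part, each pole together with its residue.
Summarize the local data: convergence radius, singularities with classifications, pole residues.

Denominator factor (χ**2 - 11*χ/10 - 1/11)^2: discriminant 1731/1100, real irrational roots 11/20 + (1/220)*sqrt(19041) and 11/20 - (1/220)*sqrt(19041); poles of order 2, moduli 11/20 + (1/220)*sqrt(19041) and -11/20 + (1/220)*sqrt(19041).
The radius of convergence is the smallest modulus among the singular points: -11/20 + (1/220)*sqrt(19041).
The factor χ**2 - 11*χ/10 - 1/11 splits as (χ - a)(χ - a') with a = 11/20 - (1/220)*sqrt(19041), a' = 11/20 + (1/220)*sqrt(19041). At the order-2 pole a set g(χ) = (χ - a)^2*f(χ) = [35*χ/33 - 3/8] / (χ - a')^2.
Order-2 pole: residue = g'(a); g'(11/20 - (1/220)*sqrt(19041)) = (13750/8989083)*sqrt(19041), so the residue is (13750/8989083)*sqrt(19041).
The factor χ**2 - 11*χ/10 - 1/11 splits as (χ - a)(χ - a') with a = 11/20 + (1/220)*sqrt(19041), a' = 11/20 - (1/220)*sqrt(19041). At the order-2 pole a set g(χ) = (χ - a)^2*f(χ) = [35*χ/33 - 3/8] / (χ - a')^2.
Order-2 pole: residue = g'(a); g'(11/20 + (1/220)*sqrt(19041)) = -(13750/8989083)*sqrt(19041), so the residue is -(13750/8989083)*sqrt(19041).
List the singular points by increasing real part (a conjugate pair: the negative imaginary part first).

Radius of convergence at 0: -11/20 + (1/220)*sqrt(19041).
At 11/20 - (1/220)*sqrt(19041): a pole of order 2; residue (13750/8989083)*sqrt(19041).
At 11/20 + (1/220)*sqrt(19041): a pole of order 2; residue -(13750/8989083)*sqrt(19041).


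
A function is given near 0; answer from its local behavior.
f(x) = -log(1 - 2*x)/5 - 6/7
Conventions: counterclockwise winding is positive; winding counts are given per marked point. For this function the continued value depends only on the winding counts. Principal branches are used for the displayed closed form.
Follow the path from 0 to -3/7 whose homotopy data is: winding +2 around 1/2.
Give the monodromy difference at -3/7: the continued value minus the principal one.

Continued minus principal equals -(4/5)*pi*i.

The rational part is single-valued and drops out of the difference; each branch term changes only by its own monodromy.
(-1/5)*log(1 - x/(1/2)): each positive loop around 1/2 adds 2*pi*i to the log, so winding +2 contributes (-1/5)*(2)*2*pi*i = -(4/5)*pi*i.
Summing the contributions at x = -3/7 gives -(4/5)*pi*i.


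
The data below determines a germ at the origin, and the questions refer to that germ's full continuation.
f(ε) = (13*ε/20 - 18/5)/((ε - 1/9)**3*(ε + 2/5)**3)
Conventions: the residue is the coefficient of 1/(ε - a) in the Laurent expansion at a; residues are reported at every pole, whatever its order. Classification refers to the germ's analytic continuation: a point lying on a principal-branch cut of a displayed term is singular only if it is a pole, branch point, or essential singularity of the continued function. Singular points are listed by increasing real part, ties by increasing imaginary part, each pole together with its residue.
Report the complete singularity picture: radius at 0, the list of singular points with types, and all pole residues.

Radius of convergence at 0: 1/9.
At -2/5: a pole of order 3; residue 16359033375/25745372.
At 1/9: a pole of order 3; residue -16359033375/25745372.

Denominator factor (ε - 1/9)^3: pole of order 3 at 1/9, modulus 1/9.
Denominator factor (ε + 2/5)^3: pole of order 3 at -2/5, modulus 2/5.
The radius of convergence is the smallest modulus among the singular points: 1/9.
At the order-3 pole -2/5 set g(ε) = (ε - (-2/5))^3*f(ε) = (13*ε/20 - 18/5)/(ε - 1/9)**3.
Order-3 pole: residue = g''(a)/2; g''(-2/5) = 16359033375/12872686, so the residue is 16359033375/25745372.
At the order-3 pole 1/9 set g(ε) = (ε - (1/9))^3*f(ε) = (13*ε/20 - 18/5)/(ε + 2/5)**3.
Order-3 pole: residue = g''(a)/2; g''(1/9) = -16359033375/12872686, so the residue is -16359033375/25745372.
List the singular points by increasing real part (a conjugate pair: the negative imaginary part first).


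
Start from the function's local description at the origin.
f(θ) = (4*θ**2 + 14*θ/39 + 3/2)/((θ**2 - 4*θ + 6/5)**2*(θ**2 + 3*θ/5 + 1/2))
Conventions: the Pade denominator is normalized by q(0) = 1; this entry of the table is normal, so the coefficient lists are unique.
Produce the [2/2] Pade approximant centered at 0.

The Pade approximant has numerator coefficients [25/12, -44087759525/26557246872, 116079457675/53114493744]; denominator coefficients [1, -1845056851/283731270, 3769928423/340477524].

Taylor coefficients needed (expand at 0): a_0 = 25/12, a_1 = 8345/702, a_2 = 237641/4212, a_3 = 412892/1755, a_4 = 3431383261/3790800.
Write the denominator as Q(θ) = 1 + q1*θ + q2*θ^2. Requiring Q*f - P = O(θ^5) with deg P <= 2 kills the coefficients of θ^3..θ^4 in Q*f:
  θ^3: a_3 + q1*a_2 + q2*a_1 = 0, i.e. 412892/1755 + (237641/4212)*q1 + (8345/702)*q2 = 0.
  θ^4: a_4 + q1*a_3 + q2*a_2 = 0, i.e. 3431383261/3790800 + (412892/1755)*q1 + (237641/4212)*q2 = 0.
Solving this linear system: q1 = -1845056851/283731270, q2 = 3769928423/340477524.
The numerator is Q*f truncated at degree 2: P0 = a_0 = 25/12; P1 = a_1 + q1*a_0 = -44087759525/26557246872; P2 = a_2 + q1*a_1 + q2*a_0 = 116079457675/53114493744.


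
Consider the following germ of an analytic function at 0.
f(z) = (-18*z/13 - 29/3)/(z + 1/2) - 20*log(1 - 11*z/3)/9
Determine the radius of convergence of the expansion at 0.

Denominator factor (z + 1/2): pole of order 1 at -1/2, modulus 1/2.
Branch term (-20/9)*log(1 - z/(3/11)): its argument vanishes at z = 3/11, a logarithmic branch point, modulus 3/11.
The radius of convergence is the smallest modulus among the singular points: 3/11.

The radius of convergence is 3/11.


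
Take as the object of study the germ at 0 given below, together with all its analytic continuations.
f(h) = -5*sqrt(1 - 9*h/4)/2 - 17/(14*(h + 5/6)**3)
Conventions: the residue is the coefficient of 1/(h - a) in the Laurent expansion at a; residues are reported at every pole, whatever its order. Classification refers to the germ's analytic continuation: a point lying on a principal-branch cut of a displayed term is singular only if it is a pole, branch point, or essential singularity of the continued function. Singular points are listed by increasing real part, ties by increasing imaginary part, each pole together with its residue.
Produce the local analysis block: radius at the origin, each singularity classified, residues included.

Denominator factor (h + 5/6)^3: pole of order 3 at -5/6, modulus 5/6.
Branch term (-5/2)*sqrt(1 - h/(4/9)): its argument vanishes at h = 4/9, a square-root branch point, modulus 4/9.
The radius of convergence is the smallest modulus among the singular points: 4/9.
The branch term is analytic at -5/6 and contributes nothing to the residue; only the rational part matters.
At the order-3 pole -5/6 set g(h) = (h - (-5/6))^3*(rational part) = -17/14.
Order-3 pole: residue = g''(a)/2; g''(-5/6) = 0, so the residue is 0.
List the singular points by increasing real part (a conjugate pair: the negative imaginary part first).

Radius of convergence at 0: 4/9.
At -5/6: a pole of order 3; residue 0.
At 4/9: an algebraic (square-root) branch point.


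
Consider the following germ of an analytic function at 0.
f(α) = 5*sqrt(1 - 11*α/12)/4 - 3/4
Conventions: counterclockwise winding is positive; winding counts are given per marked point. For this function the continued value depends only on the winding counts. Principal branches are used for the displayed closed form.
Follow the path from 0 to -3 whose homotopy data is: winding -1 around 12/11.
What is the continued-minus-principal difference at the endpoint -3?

Continued minus principal equals -(5/4)*sqrt(15).

The rational part is single-valued and drops out of the difference; each branch term changes only by its own monodromy.
(5/4)*sqrt(1 - α/(12/11)): winding -1 is odd, the square root flips sign, contributing -2*(5/4)*sqrt(1 - (-3)/(12/11)) = -2*(5/4)*sqrt(15/4) = -(5/4)*sqrt(15).
Summing the contributions at α = -3 gives -(5/4)*sqrt(15).


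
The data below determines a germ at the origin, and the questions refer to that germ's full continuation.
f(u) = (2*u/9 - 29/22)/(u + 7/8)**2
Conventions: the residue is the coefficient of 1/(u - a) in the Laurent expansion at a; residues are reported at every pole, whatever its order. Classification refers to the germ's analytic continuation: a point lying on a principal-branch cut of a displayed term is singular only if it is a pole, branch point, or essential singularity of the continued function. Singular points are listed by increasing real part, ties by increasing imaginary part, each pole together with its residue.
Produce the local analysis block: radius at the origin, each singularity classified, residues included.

Radius of convergence at 0: 7/8.
At -7/8: a pole of order 2; residue 2/9.

Denominator factor (u + 7/8)^2: pole of order 2 at -7/8, modulus 7/8.
The radius of convergence is the smallest modulus among the singular points: 7/8.
At the order-2 pole -7/8 set g(u) = (u - (-7/8))^2*f(u) = 2*u/9 - 29/22.
Order-2 pole: residue = g'(a); g'(-7/8) = 2/9, so the residue is 2/9.


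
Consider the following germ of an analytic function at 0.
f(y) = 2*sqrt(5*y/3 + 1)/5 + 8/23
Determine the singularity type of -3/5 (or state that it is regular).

The term (2/5)*sqrt(1 - y/(-3/5)) has argument 1 - -3/5/(-3/5) = 0 at -3/5: a square-root (algebraic, two-sheeted) branch point; the remaining terms are analytic or single-valued there.

The point is an algebraic (square-root) branch point.


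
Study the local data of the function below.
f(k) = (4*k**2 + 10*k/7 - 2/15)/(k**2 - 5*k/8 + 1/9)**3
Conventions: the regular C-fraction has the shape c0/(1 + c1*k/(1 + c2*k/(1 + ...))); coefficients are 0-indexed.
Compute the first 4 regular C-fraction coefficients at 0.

Taylor coefficients (expand at 0): a_0 = -486/5, a_1 = -16767/28, a_2 = 2610549/560, a_3 = 93946959/896.
c0 = a_0 = -486/5. Peel one level at a time: if S = 1 + c*k/S' with S'(0) = 1, then c is the k-coefficient of S and S' = c*k/(S - 1).
S_1 = c0/f = 1 + (-345/56)*k + (269427/3136)*k^2 + ...; c1 = -345/56.
S_2 = c1*k/(S_1 - 1) = 1 + (89809/6440)*k + (99747947/423200)*k^2 + ...; c2 = 89809/6440.
S_3 = c2*k/(S_2 - 1) = 1 + (-698235629/41312140)*k + ...; c3 = -698235629/41312140.

The regular C-fraction coefficients are [-486/5, -345/56, 89809/6440, -698235629/41312140].


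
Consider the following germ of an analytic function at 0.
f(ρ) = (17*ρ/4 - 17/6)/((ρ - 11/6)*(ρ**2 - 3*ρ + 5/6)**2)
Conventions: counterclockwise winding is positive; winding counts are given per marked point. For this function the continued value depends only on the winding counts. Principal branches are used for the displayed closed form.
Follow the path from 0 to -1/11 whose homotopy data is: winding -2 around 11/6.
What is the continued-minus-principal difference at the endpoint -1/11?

The function is rational, hence single-valued: continuing it around any pole returns the same value, so the difference is 0.

Continued minus principal equals 0.


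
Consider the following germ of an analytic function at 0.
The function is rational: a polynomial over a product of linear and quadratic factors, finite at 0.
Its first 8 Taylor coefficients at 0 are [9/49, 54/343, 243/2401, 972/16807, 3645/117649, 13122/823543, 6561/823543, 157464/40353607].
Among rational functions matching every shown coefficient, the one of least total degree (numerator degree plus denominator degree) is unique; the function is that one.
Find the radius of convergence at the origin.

The radius of convergence is 7/3.

No rational of total degree below 2 reproduces all 8 coefficients; solving the [0/2] Pade equations on them gives f(σ) = (σ - 7/3)**(-2), whose expansion matches every shown term.
Denominator factor (σ - 7/3)^2: pole of order 2 at 7/3, modulus 7/3.
The radius of convergence is the smallest modulus among the singular points: 7/3.


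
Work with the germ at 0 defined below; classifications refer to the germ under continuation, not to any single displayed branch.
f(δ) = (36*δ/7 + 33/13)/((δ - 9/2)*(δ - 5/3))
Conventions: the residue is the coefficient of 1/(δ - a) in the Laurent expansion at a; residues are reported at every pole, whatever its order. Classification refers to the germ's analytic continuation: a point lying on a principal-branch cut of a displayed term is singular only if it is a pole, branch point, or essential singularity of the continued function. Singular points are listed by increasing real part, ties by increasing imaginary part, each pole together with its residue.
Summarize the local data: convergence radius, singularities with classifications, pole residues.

Denominator factor (δ - 5/3): pole of order 1 at 5/3, modulus 5/3.
Denominator factor (δ - 9/2): pole of order 1 at 9/2, modulus 9/2.
The radius of convergence is the smallest modulus among the singular points: 5/3.
At the order-1 pole 5/3 set g(δ) = (δ - (5/3))*f(δ) = (36*δ/7 + 33/13)/(δ - 9/2).
Simple pole: residue = g(a) at a = 5/3, which is -6066/1547.
At the order-1 pole 9/2 set g(δ) = (δ - (9/2))*f(δ) = (36*δ/7 + 33/13)/(δ - 5/3).
Simple pole: residue = g(a) at a = 9/2, which is 14022/1547.
List the singular points by increasing real part (a conjugate pair: the negative imaginary part first).

Radius of convergence at 0: 5/3.
At 5/3: a pole of order 1; residue -6066/1547.
At 9/2: a pole of order 1; residue 14022/1547.


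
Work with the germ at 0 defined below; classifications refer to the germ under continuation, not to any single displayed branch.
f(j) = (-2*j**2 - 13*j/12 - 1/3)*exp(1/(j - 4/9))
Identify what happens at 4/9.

The point is an essential singularity.

The exponent 1/(j - (4/9)) has a pole at 4/9, so exp(1/(j - (4/9))) takes every nonzero value near it: an essential singularity (not a pole of any order).


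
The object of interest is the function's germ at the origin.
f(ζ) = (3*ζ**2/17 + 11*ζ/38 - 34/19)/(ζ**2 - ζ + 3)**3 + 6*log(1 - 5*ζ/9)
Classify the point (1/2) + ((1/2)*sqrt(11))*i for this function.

The point is a pole of order 3.

The denominator factor ζ**2 - ζ + 3 vanishes at (1/2) + ((1/2)*sqrt(11))*i and appears to the power 3; the numerator there equals (-2695/1292) + ((301/1292)*sqrt(11))*i, nonzero, and no other factor vanishes.
The branch terms are analytic at this point.
Hence a pole whose order is the multiplicity, 3.


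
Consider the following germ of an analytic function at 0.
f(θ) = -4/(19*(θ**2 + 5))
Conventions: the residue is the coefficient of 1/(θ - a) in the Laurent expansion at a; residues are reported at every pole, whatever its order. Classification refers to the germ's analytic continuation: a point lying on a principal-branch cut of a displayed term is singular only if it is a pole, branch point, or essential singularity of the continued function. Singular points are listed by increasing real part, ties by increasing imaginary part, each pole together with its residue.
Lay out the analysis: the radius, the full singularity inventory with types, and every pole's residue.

Denominator factor (θ**2 + 5): discriminant -20, complex-conjugate roots (sqrt(5))*i and -(sqrt(5))*i; poles of order 1, moduli sqrt(5) and sqrt(5).
The radius of convergence is the smallest modulus among the singular points: sqrt(5).
The factor θ**2 + 5 splits as (θ - a)(θ - a') with a = -(sqrt(5))*i, a' = (sqrt(5))*i. At the order-1 pole a set g(θ) = (θ - a)*f(θ) = [-4/19] / (θ - a').
Simple pole: residue = g(a) at a = -(sqrt(5))*i, which is -((2/95)*sqrt(5))*i.
The factor θ**2 + 5 splits as (θ - a)(θ - a') with a = (sqrt(5))*i, a' = -(sqrt(5))*i. At the order-1 pole a set g(θ) = (θ - a)*f(θ) = [-4/19] / (θ - a').
Simple pole: residue = g(a) at a = (sqrt(5))*i, which is ((2/95)*sqrt(5))*i.
List the singular points by increasing real part (a conjugate pair: the negative imaginary part first).

Radius of convergence at 0: sqrt(5).
At -(sqrt(5))*i: a pole of order 1; residue -((2/95)*sqrt(5))*i.
At (sqrt(5))*i: a pole of order 1; residue ((2/95)*sqrt(5))*i.


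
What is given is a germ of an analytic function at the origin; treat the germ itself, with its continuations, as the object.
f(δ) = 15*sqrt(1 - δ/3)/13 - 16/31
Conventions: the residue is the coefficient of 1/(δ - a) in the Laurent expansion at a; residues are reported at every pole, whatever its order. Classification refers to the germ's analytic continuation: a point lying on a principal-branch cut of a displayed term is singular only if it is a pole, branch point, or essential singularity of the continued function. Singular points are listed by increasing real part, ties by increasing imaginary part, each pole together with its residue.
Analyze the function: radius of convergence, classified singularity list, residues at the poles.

Radius of convergence at 0: 3.
At 3: an algebraic (square-root) branch point.

Branch term (15/13)*sqrt(1 - δ/(3)): its argument vanishes at δ = 3, a square-root branch point, modulus 3.
The radius of convergence is the smallest modulus among the singular points: 3.


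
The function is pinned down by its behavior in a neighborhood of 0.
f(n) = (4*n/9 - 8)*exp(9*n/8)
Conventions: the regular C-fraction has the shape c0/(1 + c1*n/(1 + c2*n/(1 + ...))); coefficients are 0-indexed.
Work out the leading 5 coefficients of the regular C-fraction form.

Taylor coefficients (expand at 0): a_0 = -8, a_1 = -77/9, a_2 = -73/16, a_3 = -207/128, a_4 = -1755/4096.
c0 = a_0 = -8. Peel one level at a time: if S = 1 + c*n/S' with S'(0) = 1, then c is the n-coefficient of S and S' = c*n/(S - 1).
S_1 = c0/f = 1 + (-77/72)*n + (5945/10368)*n^2 + ...; c1 = -77/72.
S_2 = c1*n/(S_1 - 1) = 1 + (5945/11088)*n + (144747/1517824)*n^2 + ...; c2 = 5945/11088.
S_3 = c2*n/(S_2 - 1) = 1 + (-1302723/7324240)*n + (288515601/9047814400)*n^2 + ...; c3 = -1302723/7324240.
S_4 = c3*n/(S_3 - 1) = 1 + (30474213/169979440)*n + ...; c4 = 30474213/169979440.

The regular C-fraction coefficients are [-8, -77/72, 5945/11088, -1302723/7324240, 30474213/169979440].


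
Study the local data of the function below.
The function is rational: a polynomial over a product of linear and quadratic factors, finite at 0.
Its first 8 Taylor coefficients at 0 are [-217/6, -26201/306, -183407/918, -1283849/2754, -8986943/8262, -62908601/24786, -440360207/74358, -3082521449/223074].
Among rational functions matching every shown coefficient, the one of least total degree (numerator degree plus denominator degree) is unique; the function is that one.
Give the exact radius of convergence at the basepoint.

The radius of convergence is 3/7.

No rational of total degree below 2 reproduces all 8 coefficients; solving the [1/1] Pade equations on them gives f(ζ) = (9*ζ/17 + 31/2)/(ζ - 3/7), whose expansion matches every shown term.
Denominator factor (ζ - 3/7): pole of order 1 at 3/7, modulus 3/7.
The radius of convergence is the smallest modulus among the singular points: 3/7.


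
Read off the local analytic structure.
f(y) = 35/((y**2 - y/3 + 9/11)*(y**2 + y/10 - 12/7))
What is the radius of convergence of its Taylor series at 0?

Denominator factor (y**2 - y/3 + 9/11): discriminant -313/99, complex-conjugate roots (1/6) + ((1/66)*sqrt(3443))*i and (1/6) - ((1/66)*sqrt(3443))*i; poles of order 1, moduli (3/11)*sqrt(11) and (3/11)*sqrt(11).
Denominator factor (y**2 + y/10 - 12/7): discriminant 4807/700, real irrational roots -1/20 + (1/140)*sqrt(33649) and -1/20 - (1/140)*sqrt(33649); poles of order 1, moduli -1/20 + (1/140)*sqrt(33649) and 1/20 + (1/140)*sqrt(33649).
The radius of convergence is the smallest modulus among the singular points: (3/11)*sqrt(11).

The radius of convergence is (3/11)*sqrt(11).


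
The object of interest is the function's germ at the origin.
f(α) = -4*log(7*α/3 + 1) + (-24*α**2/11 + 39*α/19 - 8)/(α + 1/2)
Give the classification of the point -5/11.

Denominator factors: α + 1/2 = 1/22 at α = -5/11 — none vanishes.
Branch term log(1 - α/(-3/7)): argument at -5/11 is -2/33, nonzero, so -5/11 is not its branch point (a point on a principal cut is still regular for the continued germ).
So the germ continues analytically to -5/11.

The point is a regular point.


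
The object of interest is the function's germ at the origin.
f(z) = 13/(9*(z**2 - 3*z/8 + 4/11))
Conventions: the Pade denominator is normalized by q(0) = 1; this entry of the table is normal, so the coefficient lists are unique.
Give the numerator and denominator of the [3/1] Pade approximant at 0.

Taylor coefficients needed (expand at 0): a_0 = 143/36, a_1 = 1573/384, a_2 = -246961/36864, a_3 = -7146139/393216, a_4 = -12025585/37748736.
Write the denominator as Q(z) = 1 + q1*z. Requiring Q*f - P = O(z^5) with deg P <= 3 kills the coefficients of z^4..z^4 in Q*f:
  z^4: a_4 + q1*a_3 = 0, i.e. -12025585/37748736 + (-7146139/393216)*q1 = 0.
Solving this linear system: q1 = -695/39648.
The numerator is Q*f truncated at degree 3: P0 = a_0 = 143/36; P1 = a_1 + q1*a_0 = 44902/11151; P2 = a_2 + q1*a_1 = -25168/3717; P3 = a_3 + q1*a_2 = -201344/11151.

The Pade approximant has numerator coefficients [143/36, 44902/11151, -25168/3717, -201344/11151]; denominator coefficients [1, -695/39648].


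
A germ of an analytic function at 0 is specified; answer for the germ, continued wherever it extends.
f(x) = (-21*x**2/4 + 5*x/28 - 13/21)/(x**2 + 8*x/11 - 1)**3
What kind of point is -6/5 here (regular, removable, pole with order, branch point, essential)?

The point is a regular point.

Denominator factors: x**2 + 8*x/11 - 1 = -119/275 at x = -6/5 — none vanishes.
So the germ continues analytically to -6/5.


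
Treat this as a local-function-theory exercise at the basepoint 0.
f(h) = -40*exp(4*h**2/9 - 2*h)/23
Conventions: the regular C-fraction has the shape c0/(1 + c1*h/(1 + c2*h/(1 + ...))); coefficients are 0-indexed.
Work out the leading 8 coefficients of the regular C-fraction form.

The regular C-fraction coefficients are [-40/23, 2, -7/9, 31/63, -71/217, 2653/11005, -19189/3632715, 769685653/44339589].

Taylor coefficients (expand at 0): a_0 = -40/23, a_1 = 80/23, a_2 = -880/207, a_3 = 800/207, a_4 = -5360/1863, a_5 = 3424/1863, a_6 = -2272/2187, a_7 = 186688/352107.
c0 = a_0 = -40/23. Peel one level at a time: if S = 1 + c*h/S' with S'(0) = 1, then c is the h-coefficient of S and S' = c*h/(S - 1).
S_1 = c0/f = 1 + (2)*h + (14/9)*h^2 + ...; c1 = 2.
S_2 = c1*h/(S_1 - 1) = 1 + (-7/9)*h + (31/81)*h^2 + ...; c2 = -7/9.
S_3 = c2*h/(S_2 - 1) = 1 + (31/63)*h + (71/441)*h^2 + ...; c3 = 31/63.
S_4 = c3*h/(S_3 - 1) = 1 + (-71/217)*h + (379/4805)*h^2 + ...; c4 = -71/217.
S_5 = c4*h/(S_4 - 1) = 1 + (2653/11005)*h + (4333/3402675)*h^2 + ...; c5 = 2653/11005.
S_6 = c5*h/(S_5 - 1) = 1 + (-19189/3632715)*h + (336059933/3665000115)*h^2 + ...; c6 = -19189/3632715.
S_7 = c6*h/(S_6 - 1) = 1 + (769685653/44339589)*h + ...; c7 = 769685653/44339589.


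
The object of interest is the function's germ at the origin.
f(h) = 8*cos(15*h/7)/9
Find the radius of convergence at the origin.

The radius of convergence is infinite.

The factor cos(15*h/7) is entire and contributes no finite singular point.
The polynomial part has no poles.
No finite singular points: the Taylor series at 0 converges everywhere.


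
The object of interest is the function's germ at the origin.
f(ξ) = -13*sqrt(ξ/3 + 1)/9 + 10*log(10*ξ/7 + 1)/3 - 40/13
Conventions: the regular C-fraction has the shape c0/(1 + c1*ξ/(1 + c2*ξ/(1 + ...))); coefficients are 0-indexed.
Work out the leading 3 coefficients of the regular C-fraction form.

Taylor coefficients (expand at 0): a_0 = -529/117, a_1 = 1709/378, a_2 = -107363/31752.
c0 = a_0 = -529/117. Peel one level at a time: if S = 1 + c*ξ/S' with S'(0) = 1, then c is the ξ-coefficient of S and S' = c*ξ/(S - 1).
S_1 = c0/f = 1 + (22217/22218)*ξ + (82951609/329093016)*ξ^2 + ...; c1 = 22217/22218.
S_2 = c1*ξ/(S_1 - 1) = 1 + (-6380893/25313708)*ξ + ...; c2 = -6380893/25313708.

The regular C-fraction coefficients are [-529/117, 22217/22218, -6380893/25313708].


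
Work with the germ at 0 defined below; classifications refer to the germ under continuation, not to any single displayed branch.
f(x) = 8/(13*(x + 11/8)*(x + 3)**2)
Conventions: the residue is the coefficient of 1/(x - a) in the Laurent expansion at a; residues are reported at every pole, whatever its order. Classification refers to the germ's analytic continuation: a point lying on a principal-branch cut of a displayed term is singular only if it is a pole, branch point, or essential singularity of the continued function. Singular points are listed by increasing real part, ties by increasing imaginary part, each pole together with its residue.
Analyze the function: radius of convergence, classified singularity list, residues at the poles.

Radius of convergence at 0: 11/8.
At -3: a pole of order 2; residue -512/2197.
At -11/8: a pole of order 1; residue 512/2197.

Denominator factor (x + 3)^2: pole of order 2 at -3, modulus 3.
Denominator factor (x + 11/8): pole of order 1 at -11/8, modulus 11/8.
The radius of convergence is the smallest modulus among the singular points: 11/8.
At the order-2 pole -3 set g(x) = (x - (-3))^2*f(x) = 8/(13*(x + 11/8)).
Order-2 pole: residue = g'(a); g'(-3) = -512/2197, so the residue is -512/2197.
At the order-1 pole -11/8 set g(x) = (x - (-11/8))*f(x) = 8/(13*(x + 3)**2).
Simple pole: residue = g(a) at a = -11/8, which is 512/2197.
List the singular points by increasing real part (a conjugate pair: the negative imaginary part first).


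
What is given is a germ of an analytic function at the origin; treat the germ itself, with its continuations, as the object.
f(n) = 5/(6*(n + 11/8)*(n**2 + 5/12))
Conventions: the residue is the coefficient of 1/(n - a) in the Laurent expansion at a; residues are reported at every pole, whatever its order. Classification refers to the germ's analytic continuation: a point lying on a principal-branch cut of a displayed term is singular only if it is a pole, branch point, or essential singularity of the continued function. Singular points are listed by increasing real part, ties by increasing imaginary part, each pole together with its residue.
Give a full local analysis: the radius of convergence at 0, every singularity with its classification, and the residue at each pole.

Denominator factor (n + 11/8): pole of order 1 at -11/8, modulus 11/8.
Denominator factor (n**2 + 5/12): discriminant -5/3, complex-conjugate roots ((1/6)*sqrt(15))*i and -((1/6)*sqrt(15))*i; poles of order 1, moduli (1/6)*sqrt(15) and (1/6)*sqrt(15).
The radius of convergence is the smallest modulus among the singular points: (1/6)*sqrt(15).
At the order-1 pole -11/8 set g(n) = (n - (-11/8))*f(n) = 5/(6*(n**2 + 5/12)).
Simple pole: residue = g(a) at a = -11/8, which is 160/443.
The factor n**2 + 5/12 splits as (n - a)(n - a') with a = -((1/6)*sqrt(15))*i, a' = ((1/6)*sqrt(15))*i. At the order-1 pole a set g(n) = (n - a)*f(n) = [5/(6*(n + 11/8))] / (n - a').
Simple pole: residue = g(a) at a = -((1/6)*sqrt(15))*i, which is (-80/443) + ((44/443)*sqrt(15))*i.
The factor n**2 + 5/12 splits as (n - a)(n - a') with a = ((1/6)*sqrt(15))*i, a' = -((1/6)*sqrt(15))*i. At the order-1 pole a set g(n) = (n - a)*f(n) = [5/(6*(n + 11/8))] / (n - a').
Simple pole: residue = g(a) at a = ((1/6)*sqrt(15))*i, which is (-80/443) - ((44/443)*sqrt(15))*i.
List the singular points by increasing real part (a conjugate pair: the negative imaginary part first).

Radius of convergence at 0: (1/6)*sqrt(15).
At -11/8: a pole of order 1; residue 160/443.
At -((1/6)*sqrt(15))*i: a pole of order 1; residue (-80/443) + ((44/443)*sqrt(15))*i.
At ((1/6)*sqrt(15))*i: a pole of order 1; residue (-80/443) - ((44/443)*sqrt(15))*i.


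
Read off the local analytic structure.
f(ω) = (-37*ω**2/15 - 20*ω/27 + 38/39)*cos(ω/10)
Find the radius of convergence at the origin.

The factor cos(ω/10) is entire and contributes no finite singular point.
The polynomial part has no poles.
No finite singular points: the Taylor series at 0 converges everywhere.

The radius of convergence is infinite.


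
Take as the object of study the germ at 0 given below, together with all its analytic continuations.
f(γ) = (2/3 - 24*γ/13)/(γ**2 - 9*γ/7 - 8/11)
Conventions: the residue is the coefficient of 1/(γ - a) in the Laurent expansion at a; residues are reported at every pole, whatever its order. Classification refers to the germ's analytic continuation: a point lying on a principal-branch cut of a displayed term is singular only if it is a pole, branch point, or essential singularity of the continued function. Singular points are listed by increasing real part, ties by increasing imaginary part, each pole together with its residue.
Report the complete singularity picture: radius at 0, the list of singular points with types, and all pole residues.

Denominator factor (γ**2 - 9*γ/7 - 8/11): discriminant 2459/539, real irrational roots 9/14 + (1/154)*sqrt(27049) and 9/14 - (1/154)*sqrt(27049); poles of order 1, moduli 9/14 + (1/154)*sqrt(27049) and -9/14 + (1/154)*sqrt(27049).
The radius of convergence is the smallest modulus among the singular points: -9/14 + (1/154)*sqrt(27049).
The factor γ**2 - 9*γ/7 - 8/11 splits as (γ - a)(γ - a') with a = 9/14 - (1/154)*sqrt(27049), a' = 9/14 + (1/154)*sqrt(27049). At the order-1 pole a set g(γ) = (γ - a)*f(γ) = [2/3 - 24*γ/13] / (γ - a').
Simple pole: residue = g(a) at a = 9/14 - (1/154)*sqrt(27049), which is -12/13 + (142/95901)*sqrt(27049).
The factor γ**2 - 9*γ/7 - 8/11 splits as (γ - a)(γ - a') with a = 9/14 + (1/154)*sqrt(27049), a' = 9/14 - (1/154)*sqrt(27049). At the order-1 pole a set g(γ) = (γ - a)*f(γ) = [2/3 - 24*γ/13] / (γ - a').
Simple pole: residue = g(a) at a = 9/14 + (1/154)*sqrt(27049), which is -12/13 - (142/95901)*sqrt(27049).
List the singular points by increasing real part (a conjugate pair: the negative imaginary part first).

Radius of convergence at 0: -9/14 + (1/154)*sqrt(27049).
At 9/14 - (1/154)*sqrt(27049): a pole of order 1; residue -12/13 + (142/95901)*sqrt(27049).
At 9/14 + (1/154)*sqrt(27049): a pole of order 1; residue -12/13 - (142/95901)*sqrt(27049).


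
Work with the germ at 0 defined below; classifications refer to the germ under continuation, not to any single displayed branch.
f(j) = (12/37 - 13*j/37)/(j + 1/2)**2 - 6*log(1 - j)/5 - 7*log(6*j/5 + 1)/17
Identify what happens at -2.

The point is a regular point.

Denominator factors: j + 1/2 = -3/2 at j = -2 — none vanishes.
Branch term log(1 - j/(1)): argument at -2 is 3, nonzero, so -2 is not its branch point (a point on a principal cut is still regular for the continued germ).
Branch term log(1 - j/(-5/6)): argument at -2 is -7/5, nonzero, so -2 is not its branch point (a point on a principal cut is still regular for the continued germ).
So the germ continues analytically to -2.


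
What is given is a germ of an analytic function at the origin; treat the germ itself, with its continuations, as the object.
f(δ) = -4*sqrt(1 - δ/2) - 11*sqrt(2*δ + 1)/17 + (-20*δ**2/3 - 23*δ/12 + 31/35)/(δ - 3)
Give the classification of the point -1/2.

The term (-11/17)*sqrt(1 - δ/(-1/2)) has argument 1 - -1/2/(-1/2) = 0 at -1/2: a square-root (algebraic, two-sheeted) branch point; the remaining terms are analytic or single-valued there.

The point is an algebraic (square-root) branch point.


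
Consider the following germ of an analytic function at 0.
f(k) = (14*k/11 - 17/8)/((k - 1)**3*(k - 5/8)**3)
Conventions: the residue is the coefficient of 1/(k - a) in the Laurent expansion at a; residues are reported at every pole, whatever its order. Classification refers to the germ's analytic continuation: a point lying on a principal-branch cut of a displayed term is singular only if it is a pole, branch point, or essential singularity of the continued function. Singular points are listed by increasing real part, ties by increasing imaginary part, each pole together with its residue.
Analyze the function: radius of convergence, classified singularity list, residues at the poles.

Denominator factor (k - 1)^3: pole of order 3 at 1, modulus 1.
Denominator factor (k - 5/8)^3: pole of order 3 at 5/8, modulus 5/8.
The radius of convergence is the smallest modulus among the singular points: 5/8.
At the order-3 pole 5/8 set g(k) = (k - (5/8))^3*f(k) = (14*k/11 - 17/8)/(k - 1)**3.
Order-3 pole: residue = g''(a)/2; g''(5/8) = 524288/297, so the residue is 262144/297.
At the order-3 pole 1 set g(k) = (k - (1))^3*f(k) = (14*k/11 - 17/8)/(k - 5/8)**3.
Order-3 pole: residue = g''(a)/2; g''(1) = -524288/297, so the residue is -262144/297.
List the singular points by increasing real part (a conjugate pair: the negative imaginary part first).

Radius of convergence at 0: 5/8.
At 5/8: a pole of order 3; residue 262144/297.
At 1: a pole of order 3; residue -262144/297.


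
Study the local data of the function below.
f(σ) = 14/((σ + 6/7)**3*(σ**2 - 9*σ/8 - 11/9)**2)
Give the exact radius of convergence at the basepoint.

The radius of convergence is -9/16 + (1/48)*sqrt(3545).

Denominator factor (σ + 6/7)^3: pole of order 3 at -6/7, modulus 6/7.
Denominator factor (σ**2 - 9*σ/8 - 11/9)^2: discriminant 3545/576, real irrational roots 9/16 + (1/48)*sqrt(3545) and 9/16 - (1/48)*sqrt(3545); poles of order 2, moduli 9/16 + (1/48)*sqrt(3545) and -9/16 + (1/48)*sqrt(3545).
The radius of convergence is the smallest modulus among the singular points: -9/16 + (1/48)*sqrt(3545).


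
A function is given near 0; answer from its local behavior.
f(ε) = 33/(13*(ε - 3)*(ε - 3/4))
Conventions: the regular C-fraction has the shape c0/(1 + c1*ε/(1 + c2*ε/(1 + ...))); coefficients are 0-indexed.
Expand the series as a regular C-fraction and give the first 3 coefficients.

The regular C-fraction coefficients are [44/39, -5/3, 4/15].

Taylor coefficients (expand at 0): a_0 = 44/39, a_1 = 220/117, a_2 = 308/117.
c0 = a_0 = 44/39. Peel one level at a time: if S = 1 + c*ε/S' with S'(0) = 1, then c is the ε-coefficient of S and S' = c*ε/(S - 1).
S_1 = c0/f = 1 + (-5/3)*ε + (4/9)*ε^2 + ...; c1 = -5/3.
S_2 = c1*ε/(S_1 - 1) = 1 + (4/15)*ε + ...; c2 = 4/15.


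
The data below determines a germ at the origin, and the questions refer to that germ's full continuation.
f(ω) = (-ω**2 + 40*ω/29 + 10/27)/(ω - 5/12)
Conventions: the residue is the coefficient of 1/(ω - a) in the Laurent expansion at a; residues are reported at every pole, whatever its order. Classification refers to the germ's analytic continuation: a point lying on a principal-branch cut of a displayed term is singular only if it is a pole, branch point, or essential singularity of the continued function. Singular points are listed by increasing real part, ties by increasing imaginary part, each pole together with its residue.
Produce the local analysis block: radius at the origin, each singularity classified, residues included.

Denominator factor (ω - 5/12): pole of order 1 at 5/12, modulus 5/12.
The radius of convergence is the smallest modulus among the singular points: 5/12.
At the order-1 pole 5/12 set g(ω) = (ω - (5/12))*f(ω) = -ω**2 + 40*ω/29 + 10/27.
Simple pole: residue = g(a) at a = 5/12, which is 9665/12528.

Radius of convergence at 0: 5/12.
At 5/12: a pole of order 1; residue 9665/12528.


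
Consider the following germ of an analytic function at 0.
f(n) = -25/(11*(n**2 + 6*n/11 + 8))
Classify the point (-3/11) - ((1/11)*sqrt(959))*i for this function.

The point is a pole of order 1.

The denominator factor n**2 + 6*n/11 + 8 vanishes at (-3/11) - ((1/11)*sqrt(959))*i and appears to the power 1; the numerator there equals -25/11, nonzero, and no other factor vanishes.
Hence a pole whose order is the multiplicity, 1.


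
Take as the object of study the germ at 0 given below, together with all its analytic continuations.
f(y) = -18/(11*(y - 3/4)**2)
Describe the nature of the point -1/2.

The point is a regular point.

Denominator factors: y - 3/4 = -5/4 at y = -1/2 — none vanishes.
So the germ continues analytically to -1/2.


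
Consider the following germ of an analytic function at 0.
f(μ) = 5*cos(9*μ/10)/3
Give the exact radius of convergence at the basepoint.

The radius of convergence is infinite.

The factor cos(9*μ/10) is entire and contributes no finite singular point.
The polynomial part has no poles.
No finite singular points: the Taylor series at 0 converges everywhere.


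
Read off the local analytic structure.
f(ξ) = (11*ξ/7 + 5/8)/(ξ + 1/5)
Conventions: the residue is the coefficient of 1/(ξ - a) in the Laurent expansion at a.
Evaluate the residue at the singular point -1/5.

The residue is 87/280.

At the order-1 pole -1/5 set g(ξ) = (ξ - (-1/5))*f(ξ) = 11*ξ/7 + 5/8.
Simple pole: residue = g(a) at a = -1/5, which is 87/280.


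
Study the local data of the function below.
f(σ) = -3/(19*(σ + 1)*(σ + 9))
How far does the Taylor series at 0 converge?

Denominator factor (σ + 1): pole of order 1 at -1, modulus 1.
Denominator factor (σ + 9): pole of order 1 at -9, modulus 9.
The radius of convergence is the smallest modulus among the singular points: 1.

The radius of convergence is 1.


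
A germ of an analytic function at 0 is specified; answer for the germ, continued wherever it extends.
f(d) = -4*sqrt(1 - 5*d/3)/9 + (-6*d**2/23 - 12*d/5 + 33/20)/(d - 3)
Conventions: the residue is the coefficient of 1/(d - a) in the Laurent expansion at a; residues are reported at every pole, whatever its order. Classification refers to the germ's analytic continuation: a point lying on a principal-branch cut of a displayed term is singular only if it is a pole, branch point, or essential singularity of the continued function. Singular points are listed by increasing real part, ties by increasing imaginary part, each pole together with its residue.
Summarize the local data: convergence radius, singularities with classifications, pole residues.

Denominator factor (d - 3): pole of order 1 at 3, modulus 3.
Branch term (-4/9)*sqrt(1 - d/(3/5)): its argument vanishes at d = 3/5, a square-root branch point, modulus 3/5.
The radius of convergence is the smallest modulus among the singular points: 3/5.
The branch term is analytic at 3 and contributes nothing to the residue; only the rational part matters.
At the order-1 pole 3 set g(d) = (d - (3))*(rational part) = -6*d**2/23 - 12*d/5 + 33/20.
Simple pole: residue = g(a) at a = 3, which is -3633/460.
List the singular points by increasing real part (a conjugate pair: the negative imaginary part first).

Radius of convergence at 0: 3/5.
At 3/5: an algebraic (square-root) branch point.
At 3: a pole of order 1; residue -3633/460.


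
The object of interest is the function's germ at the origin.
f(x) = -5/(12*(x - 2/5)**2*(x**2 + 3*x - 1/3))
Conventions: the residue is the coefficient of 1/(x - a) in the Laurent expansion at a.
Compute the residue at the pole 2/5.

At the order-2 pole 2/5 set g(x) = (x - (2/5))^2*f(x) = -5/(12*(x**2 + 3*x - 1/3)).
Order-2 pole: residue = g'(a); g'(2/5) = 35625/23716, so the residue is 35625/23716.

The residue is 35625/23716.


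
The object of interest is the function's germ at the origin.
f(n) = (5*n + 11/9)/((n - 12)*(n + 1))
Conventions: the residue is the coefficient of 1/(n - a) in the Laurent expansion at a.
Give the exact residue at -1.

At the order-1 pole -1 set g(n) = (n - (-1))*f(n) = (5*n + 11/9)/(n - 12).
Simple pole: residue = g(a) at a = -1, which is 34/117.

The residue is 34/117.


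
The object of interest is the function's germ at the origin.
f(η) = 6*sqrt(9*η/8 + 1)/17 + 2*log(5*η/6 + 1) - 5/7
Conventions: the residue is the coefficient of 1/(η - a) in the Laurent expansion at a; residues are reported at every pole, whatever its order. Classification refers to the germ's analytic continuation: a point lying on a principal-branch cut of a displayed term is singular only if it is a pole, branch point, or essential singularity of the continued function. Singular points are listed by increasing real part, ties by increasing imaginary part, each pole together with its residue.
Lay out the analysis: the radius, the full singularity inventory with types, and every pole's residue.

Branch term (6/17)*sqrt(1 - η/(-8/9)): its argument vanishes at η = -8/9, a square-root branch point, modulus 8/9.
Branch term (2)*log(1 - η/(-6/5)): its argument vanishes at η = -6/5, a logarithmic branch point, modulus 6/5.
The radius of convergence is the smallest modulus among the singular points: 8/9.
List the singular points by increasing real part (a conjugate pair: the negative imaginary part first).

Radius of convergence at 0: 8/9.
At -6/5: a logarithmic branch point.
At -8/9: an algebraic (square-root) branch point.
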